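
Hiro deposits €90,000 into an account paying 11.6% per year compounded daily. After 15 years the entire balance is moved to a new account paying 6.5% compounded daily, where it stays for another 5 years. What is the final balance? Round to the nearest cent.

€709,460.13

Phase 1: 90,000·(1 + 0.116/365)^5475 ≈ 512,619.1828.
Phase 2: 512,619.1828·(1 + 0.065/365)^1825 ≈ 709,460.1302.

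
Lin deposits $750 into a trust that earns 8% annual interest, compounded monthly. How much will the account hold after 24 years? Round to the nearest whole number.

$5,083

Growth factor = (1 + 0.08/12)^288 ≈ 6.777635555.
A ≈ 750 × 6.777635555 ≈ 5,083.2267.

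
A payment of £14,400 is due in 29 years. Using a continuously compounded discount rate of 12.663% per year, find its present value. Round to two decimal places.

P = A·e^(−rt) = 14,400·e^(−3.67227).
e^(−3.67227) ≈ 0.025418703949, so P ≈ 366.0293.

£366.03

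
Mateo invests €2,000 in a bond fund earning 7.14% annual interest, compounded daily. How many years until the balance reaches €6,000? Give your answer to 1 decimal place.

15.4 years

(1 + 0.000195616)^(365t) = 6,000/2,000 = 3.
365t·ln(1 + 0.000195616) = ln(3); 365t = 1.0986/0.000195597 ≈ 5616.7045.
t ≈ 15.3882 years.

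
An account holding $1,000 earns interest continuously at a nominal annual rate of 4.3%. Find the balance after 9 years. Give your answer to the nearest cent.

$1,472.56

A = P·e^(rt) = 1,000·e^(0.043·9) = 1,000·e^0.387.
e^0.387 ≈ 1.472556491, so A ≈ 1,472.5565.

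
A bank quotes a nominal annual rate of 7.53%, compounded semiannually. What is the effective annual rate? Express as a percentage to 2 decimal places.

EAR = (1 + 7.53%/2)^2 − 1 = (1 + 0.03765)^2 − 1.
(1 + 0.03765)^2 ≈ 1.076718, so EAR ≈ 7.67175%.

7.67%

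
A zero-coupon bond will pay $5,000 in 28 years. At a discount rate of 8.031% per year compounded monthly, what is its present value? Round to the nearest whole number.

Growth factor = (1 + 0.0066925)^336 ≈ 9.404504338.
P = 5,000/9.404504338 ≈ 531.6601.

$532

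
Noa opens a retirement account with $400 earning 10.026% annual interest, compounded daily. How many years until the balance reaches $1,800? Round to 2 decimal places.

We need (1 + 0.000274685)^(365t) = 4.5, so 365t = ln 4.5 / ln 1.000275 ≈ 5476.3978.
t ≈ 5476.3978/365 = 15.0038 years.

15.00 years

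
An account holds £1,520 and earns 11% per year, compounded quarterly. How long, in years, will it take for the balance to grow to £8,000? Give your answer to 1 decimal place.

15.3 years

We need (1 + 0.0275)^(4t) = 5.2632, so 4t = ln 5.2632 / ln 1.0275 ≈ 61.2168.
t ≈ 61.2168/4 = 15.3042 years.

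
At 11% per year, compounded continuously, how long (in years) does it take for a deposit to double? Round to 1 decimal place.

e^(0.11t) = 2, so 0.11t = ln 2 ≈ 0.69315.
t ≈ 0.69315/0.11 ≈ 6.3013.

6.3 years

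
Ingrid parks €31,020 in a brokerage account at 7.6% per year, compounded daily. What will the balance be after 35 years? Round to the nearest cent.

€443,348.11

Growth factor = (1 + 0.076/365)^12775 ≈ 14.2923311033.
A ≈ 31,020 × 14.2923311033 ≈ 443,348.1108.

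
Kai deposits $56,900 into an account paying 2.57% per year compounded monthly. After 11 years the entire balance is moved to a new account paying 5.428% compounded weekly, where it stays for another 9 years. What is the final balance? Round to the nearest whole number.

$122,972

After 11 years at 2.57%: 56,900 × 1.32630609626 ≈ 75,466.8169.
Then 9 years at 5.428%: 75,466.8169 × 1.62948694472 ≈ 122,972.1929.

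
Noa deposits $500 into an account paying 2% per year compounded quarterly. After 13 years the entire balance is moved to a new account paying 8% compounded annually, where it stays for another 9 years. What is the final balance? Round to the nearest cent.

$1,295.45

Phase 1: 500·(1 + 0.005)^52 ≈ 648.0451.
Phase 2: 648.0451·(1 + 0.08)^9 ≈ 1,295.4451.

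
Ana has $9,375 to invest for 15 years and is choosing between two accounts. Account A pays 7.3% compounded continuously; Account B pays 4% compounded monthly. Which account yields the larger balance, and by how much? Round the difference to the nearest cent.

Account A growth factor: e^(0.073·15) = e^1.095 ≈ 2.9891826834; balance ≈ 28,023.5877.
Account B growth factor: (1 + 0.04/12)^180 ≈ 1.8203016274; balance ≈ 17,065.3278.
Account A is larger by 10,958.2599.

Account A, by $10,958.26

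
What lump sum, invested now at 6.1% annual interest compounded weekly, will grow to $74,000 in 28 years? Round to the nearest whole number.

Periodic rate = 6.1%/52 = 0.00117308; 1456 periods.
P = 74,000/(1 + 0.061/52)^1456 ≈ 74,000/5.5123937989 ≈ 13,424.2949.

$13,424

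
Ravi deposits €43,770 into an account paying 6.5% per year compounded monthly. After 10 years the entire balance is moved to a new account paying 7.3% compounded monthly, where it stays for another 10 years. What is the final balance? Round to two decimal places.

After 10 years at 6.5%: 43,770 × 1.91218375213 ≈ 83,696.2828.
Then 10 years at 7.3%: 83,696.2828 × 2.07049673579 ≈ 173,292.8804.

€173,292.88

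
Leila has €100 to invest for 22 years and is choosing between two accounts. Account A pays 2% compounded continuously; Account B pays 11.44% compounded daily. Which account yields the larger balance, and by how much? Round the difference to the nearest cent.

Account B, by €1,083.13

Account A growth factor: e^(0.02·22) = e^0.44 ≈ 1.55270722; balance ≈ 155.2707.
Account B growth factor: (1 + 0.1144/365)^8030 ≈ 12.38400436; balance ≈ 1,238.4004.
Account B is larger by 1,083.1297.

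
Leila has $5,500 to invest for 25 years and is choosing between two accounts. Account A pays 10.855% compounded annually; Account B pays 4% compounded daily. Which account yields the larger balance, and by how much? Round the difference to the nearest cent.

Account A growth factor: (1 + 0.10855)^25 ≈ 13.14868004; balance ≈ 72,317.7402.
Account B growth factor: (1 + 0.04/365)^9125 ≈ 2.7181328965; balance ≈ 14,949.7309.
Account A is larger by 57,368.0093.

Account A, by $57,368.01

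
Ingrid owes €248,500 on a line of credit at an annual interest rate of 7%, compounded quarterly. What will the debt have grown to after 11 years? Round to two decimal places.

€533,139.40

Periodic rate = 7%/4 = 0.0175; periods = 4·11 = 44.
A = 248,500·(1 + 0.0175)^44 ≈ 248,500·2.1454301893 ≈ 533,139.4020.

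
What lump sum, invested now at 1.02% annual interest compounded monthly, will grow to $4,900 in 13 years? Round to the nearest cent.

Periodic rate = 1.02%/12 = 0.00085; 156 periods.
P = 4,900/(1 + 0.00085)^156 ≈ 4,900/1.141728882 ≈ 4,291.7369.

$4,291.74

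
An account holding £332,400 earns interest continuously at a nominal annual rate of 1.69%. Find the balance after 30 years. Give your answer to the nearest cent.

£551,884.65

A = P·e^(rt) = 332,400·e^(0.0169·30) = 332,400·e^0.507.
e^0.507 ≈ 1.66030280768, so A ≈ 551,884.6533.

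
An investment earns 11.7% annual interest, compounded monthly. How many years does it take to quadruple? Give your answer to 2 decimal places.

11.91 years

(1 + 0.00975)^(12t) = 4.
12t = ln 4 / ln(1 + 0.00975) ≈ 1.3863/0.00970278 ≈ 142.8761.
t ≈ 11.9063.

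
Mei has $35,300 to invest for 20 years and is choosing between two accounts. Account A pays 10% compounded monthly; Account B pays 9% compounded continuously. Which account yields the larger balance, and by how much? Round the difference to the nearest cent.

Account A growth factor: (1 + 0.1/12)^240 ≈ 7.32807363325; balance ≈ 258,680.9993.
Account B growth factor: e^(0.09·20) = e^1.8 ≈ 6.04964746441; balance ≈ 213,552.5555.
Account A is larger by 45,128.4438.

Account A, by $45,128.44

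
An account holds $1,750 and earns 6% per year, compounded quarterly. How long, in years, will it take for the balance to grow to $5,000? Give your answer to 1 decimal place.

17.6 years

(1 + 0.015)^(4t) = 5,000/1,750 = 2.8571.
4t·ln(1 + 0.015) = ln(2.8571); 4t = 1.0498/0.0148886 ≈ 70.5118.
t ≈ 17.6279 years.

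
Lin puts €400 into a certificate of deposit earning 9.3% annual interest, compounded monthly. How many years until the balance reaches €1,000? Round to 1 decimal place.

9.9 years

(1 + 0.00775)^(12t) = 1,000/400 = 2.5.
12t·ln(1 + 0.00775) = ln(2.5); 12t = 0.91629/0.00772012 ≈ 118.6886.
t ≈ 9.8907 years.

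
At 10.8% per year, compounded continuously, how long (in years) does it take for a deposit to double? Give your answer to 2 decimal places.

6.42 years

e^(0.108t) = 2, so 0.108t = ln 2 ≈ 0.69315.
t ≈ 0.69315/0.108 ≈ 6.4180.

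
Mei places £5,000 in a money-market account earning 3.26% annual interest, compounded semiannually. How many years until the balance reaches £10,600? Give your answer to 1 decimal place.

(1 + 0.0163)^(2t) = 10,600/5,000 = 2.12.
2t·ln(1 + 0.0163) = ln(2.12); 2t = 0.75142/0.0161686 ≈ 46.4738.
t ≈ 23.2369 years.

23.2 years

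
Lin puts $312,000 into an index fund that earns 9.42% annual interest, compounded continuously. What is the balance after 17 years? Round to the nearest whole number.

A = P·e^(rt) = 312,000·e^(0.0942·17) = 312,000·e^1.6014.
e^1.6014 ≈ 4.959971526027, so A ≈ 1,547,511.1161.

$1,547,511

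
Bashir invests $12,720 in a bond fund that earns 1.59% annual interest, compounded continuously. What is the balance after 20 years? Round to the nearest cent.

A = P·e^(rt) = 12,720·e^(0.0159·20) = 12,720·e^0.318.
e^0.318 ≈ 1.3743762612, so A ≈ 17,482.0660.

$17,482.07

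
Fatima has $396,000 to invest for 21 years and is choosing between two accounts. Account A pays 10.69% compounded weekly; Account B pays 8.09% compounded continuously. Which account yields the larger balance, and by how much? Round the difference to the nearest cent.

A: (1 + 0.1069/52)^1092 ≈ 9.417744847171, so 396,000 × 9.417744847171 ≈ 3,729,426.9595.
B: e^(0.0809·21) = e^1.6989 ≈ 5.467929360121, so 396,000 × 5.467929360121 ≈ 2,165,300.0266.
Difference ≈ 1,564,126.9329 in favor of A.

Account A, by $1,564,126.93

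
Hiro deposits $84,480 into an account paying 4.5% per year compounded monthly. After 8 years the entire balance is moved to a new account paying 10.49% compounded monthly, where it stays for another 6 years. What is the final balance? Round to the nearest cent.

Phase 1: 84,480·(1 + 0.00375)^96 ≈ 121,006.1660.
Phase 2: 121,006.1660·(1 + 0.1049/12)^72 ≈ 226,445.9824.

$226,445.98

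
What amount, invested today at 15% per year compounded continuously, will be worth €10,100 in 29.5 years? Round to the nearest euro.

P = A·e^(−rt) = 10,100·e^(−4.425).
e^(−4.425) ≈ 0.011974211301, so P ≈ 120.9395.

€121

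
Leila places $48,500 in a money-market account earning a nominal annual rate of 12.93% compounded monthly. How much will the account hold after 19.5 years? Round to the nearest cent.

$595,515.14

Periodic rate = 12.93%/12 = 0.010775; periods = 12·19.5 = 234.
A = 48,500·(1 + 0.010775)^234 ≈ 48,500·12.27866277 ≈ 595,515.1443.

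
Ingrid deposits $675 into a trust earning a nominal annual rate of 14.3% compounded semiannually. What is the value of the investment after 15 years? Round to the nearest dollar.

$5,359

Growth factor = (1 + 0.0715)^30 ≈ 7.938990118.
A ≈ 675 × 7.938990118 ≈ 5,358.8183.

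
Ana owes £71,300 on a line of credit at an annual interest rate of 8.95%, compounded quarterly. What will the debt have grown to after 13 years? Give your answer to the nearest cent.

£225,331.05

Growth factor = (1 + 0.022375)^52 ≈ 3.16032322195.
A ≈ 71,300 × 3.16032322195 ≈ 225,331.0457.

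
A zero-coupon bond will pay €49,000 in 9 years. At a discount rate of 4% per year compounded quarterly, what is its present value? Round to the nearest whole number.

Growth factor = (1 + 0.01)^36 ≈ 1.4307687836.
P = 49,000/1.4307687836 ≈ 34,247.3225.

€34,247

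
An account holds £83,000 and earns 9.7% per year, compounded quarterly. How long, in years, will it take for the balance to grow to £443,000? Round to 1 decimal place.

17.5 years

(1 + 0.02425)^(4t) = 443,000/83,000 = 5.3373.
4t·ln(1 + 0.02425) = ln(5.3373); 4t = 1.6747/0.0239606 ≈ 69.8950.
t ≈ 17.4738 years.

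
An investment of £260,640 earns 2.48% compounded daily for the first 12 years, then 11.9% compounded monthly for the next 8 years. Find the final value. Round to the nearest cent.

£905,095.69

After 12 years at 2.48%: 260,640 × 1.34660941692 ≈ 350,980.2784.
Then 8 years at 11.9%: 350,980.2784 × 2.57876510543 ≈ 905,095.6947.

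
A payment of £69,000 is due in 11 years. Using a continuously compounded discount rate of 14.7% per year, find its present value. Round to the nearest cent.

P = A·e^(−rt) = 69,000·e^(−1.617).
e^(−1.617) ≈ 0.19849328662, so P ≈ 13,696.0368.

£13,696.04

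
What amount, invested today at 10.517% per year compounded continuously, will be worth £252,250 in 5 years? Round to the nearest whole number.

£149,093

P = A·e^(−rt) = 252,250·e^(−0.52585).
e^(−0.52585) ≈ 0.591052755946, so P ≈ 149,093.0577.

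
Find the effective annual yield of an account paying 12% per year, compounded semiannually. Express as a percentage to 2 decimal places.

12.36%

One year is 2 periods at 0.06 each: (1 + 0.06)^2 ≈ 1.1236.
EAR = 1.1236 − 1 ≈ 12.36000%.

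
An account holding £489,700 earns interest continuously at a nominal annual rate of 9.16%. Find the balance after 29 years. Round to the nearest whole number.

A = P·e^(rt) = 489,700·e^(0.0916·29) = 489,700·e^2.6564.
e^2.6564 ≈ 14.24491498681, so A ≈ 6,975,734.8690.

£6,975,735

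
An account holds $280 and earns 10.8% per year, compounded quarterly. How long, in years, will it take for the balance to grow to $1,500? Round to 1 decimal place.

15.7 years

We need (1 + 0.027)^(4t) = 5.3571, so 4t = ln 5.3571 / ln 1.027 ≈ 62.9996.
t ≈ 62.9996/4 = 15.7499 years.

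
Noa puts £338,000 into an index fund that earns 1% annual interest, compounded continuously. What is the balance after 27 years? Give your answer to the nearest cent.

A = P·e^(rt) = 338,000·e^(0.01·27) = 338,000·e^0.27.
e^0.27 ≈ 1.30996445073, so A ≈ 442,767.9843.

£442,767.98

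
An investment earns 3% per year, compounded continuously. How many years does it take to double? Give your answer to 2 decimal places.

23.10 years

e^(0.03t) = 2, so 0.03t = ln 2 ≈ 0.69315.
t ≈ 0.69315/0.03 ≈ 23.1049.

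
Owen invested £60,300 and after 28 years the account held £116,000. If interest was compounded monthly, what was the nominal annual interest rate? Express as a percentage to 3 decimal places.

The 336-period growth factor is 116,000/60,300 = 1.92371.
r/12 = 1.92371^(1/336) − 1 ≈ 0.00194909, so r ≈ 12·0.00194909 = 2.33891%.

2.339%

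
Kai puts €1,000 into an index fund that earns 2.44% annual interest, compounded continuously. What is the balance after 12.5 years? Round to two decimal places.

A = P·e^(rt) = 1,000·e^(0.0244·12.5) = 1,000·e^0.305.
e^0.305 ≈ 1.356625003, so A ≈ 1,356.6250.

€1,356.63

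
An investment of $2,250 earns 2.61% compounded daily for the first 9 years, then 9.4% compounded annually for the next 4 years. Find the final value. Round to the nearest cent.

$4,076.28

After 9 years at 2.61%: 2,250 × 1.264771662 ≈ 2,845.7362.
Then 4 years at 9.4%: 2,845.7362 × 1.432416411 ≈ 4,076.2793.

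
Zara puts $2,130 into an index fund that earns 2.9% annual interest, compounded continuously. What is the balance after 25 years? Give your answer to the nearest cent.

A = P·e^(rt) = 2,130·e^(0.029·25) = 2,130·e^0.725.
e^0.725 ≈ 2.0647311, so A ≈ 4,397.8772.

$4,397.88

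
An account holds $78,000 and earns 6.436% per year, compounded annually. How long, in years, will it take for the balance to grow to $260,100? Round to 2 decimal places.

We need (1 + 0.06436)^t = 3.3346, so t = ln 3.3346 / ln 1.06436 ≈ 19.3087.

19.31 years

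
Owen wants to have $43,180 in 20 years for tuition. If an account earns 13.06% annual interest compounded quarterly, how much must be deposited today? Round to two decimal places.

$3,303.93

Periodic rate = 13.06%/4 = 0.03265; 80 periods.
P = 43,180/(1 + 0.03265)^80 ≈ 43,180/13.069288652 ≈ 3,303.9289.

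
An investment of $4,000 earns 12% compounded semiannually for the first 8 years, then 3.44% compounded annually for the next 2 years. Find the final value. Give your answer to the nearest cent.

After 8 years at 12%: 4,000 × 2.5403516847 ≈ 10,161.4067.
Then 2 years at 3.44%: 10,161.4067 × 1.06998336 ≈ 10,872.5361.

$10,872.54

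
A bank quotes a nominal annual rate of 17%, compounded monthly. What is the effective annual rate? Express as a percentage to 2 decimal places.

18.39%

EAR = (1 + 17%/12)^12 − 1 = (1 + 0.0141667)^12 − 1.
(1 + 0.0141667)^12 ≈ 1.183892, so EAR ≈ 18.38917%.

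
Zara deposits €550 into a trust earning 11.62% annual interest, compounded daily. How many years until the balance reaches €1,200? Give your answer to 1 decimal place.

6.7 years

(1 + 0.000318356)^(365t) = 1,200/550 = 2.1818.
365t·ln(1 + 0.000318356) = ln(2.1818); 365t = 0.78016/0.000318305 ≈ 2450.9742.
t ≈ 6.7150 years.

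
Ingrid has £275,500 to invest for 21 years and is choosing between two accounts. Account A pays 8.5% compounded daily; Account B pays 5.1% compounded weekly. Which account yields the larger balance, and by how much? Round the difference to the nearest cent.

A: (1 + 0.085/365)^7665 ≈ 5.958341614733, so 275,500 × 5.958341614733 ≈ 1,641,523.1149.
B: (1 + 0.051/52)^1092 ≈ 2.91676504611, so 275,500 × 2.91676504611 ≈ 803,568.7702.
Difference ≈ 837,954.3447 in favor of A.

Account A, by £837,954.34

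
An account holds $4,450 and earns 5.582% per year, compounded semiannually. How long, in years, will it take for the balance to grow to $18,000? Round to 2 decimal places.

(1 + 0.02791)^(2t) = 18,000/4,450 = 4.0449.
2t·ln(1 + 0.02791) = ln(4.0449); 2t = 1.3975/0.0275276 ≈ 50.7660.
t ≈ 25.3830 years.

25.38 years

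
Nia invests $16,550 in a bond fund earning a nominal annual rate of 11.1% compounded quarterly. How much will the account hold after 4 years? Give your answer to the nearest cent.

$25,644.71

Growth factor = (1 + 0.02775)^16 ≈ 1.5495292091.
A ≈ 16,550 × 1.5495292091 ≈ 25,644.7084.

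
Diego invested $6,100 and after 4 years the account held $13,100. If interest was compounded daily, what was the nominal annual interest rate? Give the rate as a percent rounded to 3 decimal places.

19.113%

(1 + r/365)^1460 = 13,100/6,100 = 2.14754.
1 + r/365 = 2.14754^(1/1460) ≈ 1.000524, so r/365 ≈ 0.000523646.
r ≈ 365·0.000523646 = 19.11309%.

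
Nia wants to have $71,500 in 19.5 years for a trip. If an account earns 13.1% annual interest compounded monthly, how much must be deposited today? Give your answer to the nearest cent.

Growth factor = (1 + 0.131/12)^234 ≈ 12.688008568.
P = 71,500/12.688008568 ≈ 5,635.2421.

$5,635.24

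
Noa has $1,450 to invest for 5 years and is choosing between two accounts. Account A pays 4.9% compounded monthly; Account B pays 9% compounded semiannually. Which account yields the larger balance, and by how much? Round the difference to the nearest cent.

Account B, by $400.18

A: (1 + 0.049/12)^60 ≈ 1.27698413, so 1,450 × 1.27698413 ≈ 1,851.6270.
B: (1 + 0.045)^10 ≈ 1.552969422, so 1,450 × 1.552969422 ≈ 2,251.8057.
Difference ≈ 400.1787 in favor of B.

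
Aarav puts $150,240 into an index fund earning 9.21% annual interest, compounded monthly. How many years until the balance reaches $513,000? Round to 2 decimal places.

We need (1 + 0.007675)^(12t) = 3.4145, so 12t = ln 3.4145 / ln 1.007675 ≈ 160.6187.
t ≈ 160.6187/12 = 13.3849 years.

13.38 years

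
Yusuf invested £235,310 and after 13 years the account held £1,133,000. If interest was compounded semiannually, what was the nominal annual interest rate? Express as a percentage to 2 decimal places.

The 26-period growth factor is 1,133,000/235,310 = 4.81492.
r/2 = 4.81492^(1/26) − 1 ≈ 0.0623153, so r ≈ 2·0.0623153 = 12.46306%.

12.46%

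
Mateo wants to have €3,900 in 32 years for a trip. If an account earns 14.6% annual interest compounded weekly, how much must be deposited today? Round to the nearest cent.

Periodic rate = 14.6%/52 = 0.00280769; 1664 periods.
P = 3,900/(1 + 0.146/52)^1664 ≈ 3,900/106.2137403 ≈ 36.7184.

€36.72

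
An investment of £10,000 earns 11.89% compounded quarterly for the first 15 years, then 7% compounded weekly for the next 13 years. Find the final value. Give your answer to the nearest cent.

£143,951.97

Phase 1: 10,000·(1 + 0.029725)^60 ≈ 57,979.6259.
Phase 2: 57,979.6259·(1 + 0.07/52)^676 ≈ 143,951.9726.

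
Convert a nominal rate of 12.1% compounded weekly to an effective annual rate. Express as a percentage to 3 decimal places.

12.847%

EAR = (1 + 12.1%/52)^52 − 1 = (1 + 0.00232692)^52 − 1.
(1 + 0.00232692)^52 ≈ 1.128466, so EAR ≈ 12.84663%.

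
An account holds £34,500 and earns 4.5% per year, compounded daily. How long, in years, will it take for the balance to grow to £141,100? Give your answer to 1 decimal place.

31.3 years

We need (1 + 0.000123288)^(365t) = 4.0899, so 365t = ln 4.0899 / ln 1.000123 ≈ 11425.2816.
t ≈ 11425.2816/365 = 31.3021 years.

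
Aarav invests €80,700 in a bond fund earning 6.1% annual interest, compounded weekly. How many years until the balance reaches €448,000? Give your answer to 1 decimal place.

We need (1 + 0.00117308)^(52t) = 5.5514, so 52t = ln 5.5514 / ln 1.001173 ≈ 1462.0182.
t ≈ 1462.0182/52 = 28.1157 years.

28.1 years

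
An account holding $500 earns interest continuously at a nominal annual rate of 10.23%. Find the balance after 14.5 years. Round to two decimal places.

A = P·e^(rt) = 500·e^(0.1023·14.5) = 500·e^1.48335.
e^1.48335 ≈ 4.407686726, so A ≈ 2,203.8434.

$2,203.84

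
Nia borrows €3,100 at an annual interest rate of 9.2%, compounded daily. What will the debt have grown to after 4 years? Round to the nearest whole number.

€4,479

Periodic rate = 9.2%/365 = 0.000252055; periods = 365·4 = 1460.
A = 3,100·(1 + 0.092/365)^1460 ≈ 3,100·1.444775043 ≈ 4,478.8026.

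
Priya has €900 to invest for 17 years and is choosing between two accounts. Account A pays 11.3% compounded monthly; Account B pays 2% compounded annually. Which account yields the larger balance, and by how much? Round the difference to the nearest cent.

Account A, by €4,829.80

Account A growth factor: (1 + 0.113/12)^204 ≈ 6.766687487; balance ≈ 6,090.0187.
Account B growth factor: (1 + 0.02)^17 ≈ 1.400241419; balance ≈ 1,260.2173.
Account A is larger by 4,829.8015.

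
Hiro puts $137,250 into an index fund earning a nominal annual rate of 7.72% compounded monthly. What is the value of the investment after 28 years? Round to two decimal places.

Growth factor = (1 + 0.0772/12)^336 ≈ 8.62509977922.
A ≈ 137,250 × 8.62509977922 ≈ 1,183,794.9447.

$1,183,794.94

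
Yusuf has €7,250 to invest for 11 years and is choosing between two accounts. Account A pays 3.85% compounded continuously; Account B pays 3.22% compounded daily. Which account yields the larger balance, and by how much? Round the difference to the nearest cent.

Account A growth factor: e^(0.0385·11) = e^0.4235 ≈ 1.527297754; balance ≈ 11,072.9087.
Account B growth factor: (1 + 0.0322/365)^4015 ≈ 1.4250179032; balance ≈ 10,331.3798.
Account A is larger by 741.5289.

Account A, by €741.53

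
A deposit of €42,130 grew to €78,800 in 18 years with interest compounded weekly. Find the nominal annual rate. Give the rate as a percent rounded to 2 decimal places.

3.48%

The 936-period growth factor is 78,800/42,130 = 1.8704.
r/52 = 1.8704^(1/936) − 1 ≈ 0.000669191, so r ≈ 52·0.000669191 = 3.47979%.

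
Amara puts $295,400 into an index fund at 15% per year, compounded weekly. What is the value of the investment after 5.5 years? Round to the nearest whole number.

$673,268

Growth factor = (1 + 0.15/52)^286 ≈ 2.27917236553.
A ≈ 295,400 × 2.27917236553 ≈ 673,267.5168.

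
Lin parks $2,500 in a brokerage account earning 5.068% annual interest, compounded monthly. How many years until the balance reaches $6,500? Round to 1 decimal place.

We need (1 + 0.00422333)^(12t) = 2.6, so 12t = ln 2.6 / ln 1.004223 ≈ 226.7232.
t ≈ 226.7232/12 = 18.8936 years.

18.9 years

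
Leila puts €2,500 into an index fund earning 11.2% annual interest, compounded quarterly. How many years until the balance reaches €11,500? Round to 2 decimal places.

13.82 years

(1 + 0.028)^(4t) = 11,500/2,500 = 4.6.
4t·ln(1 + 0.028) = ln(4.6); 4t = 1.5261/0.0276152 ≈ 55.2615.
t ≈ 13.8154 years.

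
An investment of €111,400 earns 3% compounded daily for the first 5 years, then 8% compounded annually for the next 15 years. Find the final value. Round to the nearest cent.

€410,566.03

Phase 1: 111,400·(1 + 0.03/365)^1825 ≈ 129,427.5368.
Phase 2: 129,427.5368·(1 + 0.08)^15 ≈ 410,566.0349.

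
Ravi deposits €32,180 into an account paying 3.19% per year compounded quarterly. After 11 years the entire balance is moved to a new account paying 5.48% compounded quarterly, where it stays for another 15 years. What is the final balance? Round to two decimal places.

€103,262.42

Phase 1: 32,180·(1 + 0.007975)^44 ≈ 45,643.1400.
Phase 2: 45,643.1400·(1 + 0.0137)^60 ≈ 103,262.4212.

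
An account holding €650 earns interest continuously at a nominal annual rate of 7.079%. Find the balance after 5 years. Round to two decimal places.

A = P·e^(rt) = 650·e^(0.07079·5) = 650·e^0.35395.
e^0.35395 ≈ 1.42468395, so A ≈ 926.0446.

€926.04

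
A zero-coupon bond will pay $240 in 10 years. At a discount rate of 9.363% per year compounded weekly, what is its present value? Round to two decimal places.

$94.18

Growth factor = (1 + 0.09363/52)^520 ≈ 2.54838053.
P = 240/2.54838053 ≈ 94.1775.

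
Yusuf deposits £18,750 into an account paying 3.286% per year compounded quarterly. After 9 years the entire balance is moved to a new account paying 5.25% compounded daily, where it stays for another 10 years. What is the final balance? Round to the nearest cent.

£42,550.34

After 9 years at 3.286%: 18,750 × 1.3424977347 ≈ 25,171.8325.
Then 10 years at 5.25%: 25,171.8325 × 1.6903950293 ≈ 42,550.3406.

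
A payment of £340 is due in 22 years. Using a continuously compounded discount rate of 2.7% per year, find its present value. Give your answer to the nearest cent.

P = A·e^(−rt) = 340·e^(−0.594).
e^(−0.594) ≈ 0.552114404, so P ≈ 187.7189.

£187.72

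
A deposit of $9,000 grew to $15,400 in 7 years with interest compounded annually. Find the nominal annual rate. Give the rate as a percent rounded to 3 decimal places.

(1 + r)^7 = 15,400/9,000 = 1.71111.
1 + r = 1.71111^(1/7) ≈ 1.079756, so r ≈ 0.0797556.
r ≈ 7.97556%.

7.976%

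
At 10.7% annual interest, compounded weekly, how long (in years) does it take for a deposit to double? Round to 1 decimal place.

6.5 years

(1 + 0.00205769)^(52t) = 2.
52t = ln 2 / ln(1 + 0.00205769) ≈ 0.69315/0.00205558 ≈ 337.2030.
t ≈ 6.4847.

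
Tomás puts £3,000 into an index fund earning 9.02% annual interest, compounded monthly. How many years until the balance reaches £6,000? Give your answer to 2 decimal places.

(1 + 0.00751667)^(12t) = 6,000/3,000 = 2.
12t·ln(1 + 0.00751667) = ln(2); 12t = 0.69315/0.00748856 ≈ 92.5608.
t ≈ 7.7134 years.

7.71 years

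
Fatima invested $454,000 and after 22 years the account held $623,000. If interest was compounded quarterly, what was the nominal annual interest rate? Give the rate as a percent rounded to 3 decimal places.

(1 + r/4)^88 = 623,000/454,000 = 1.37225.
1 + r/4 = 1.37225^(1/88) ≈ 1.003602, so r/4 ≈ 0.00360249.
r ≈ 4·0.00360249 = 1.44100%.

1.441%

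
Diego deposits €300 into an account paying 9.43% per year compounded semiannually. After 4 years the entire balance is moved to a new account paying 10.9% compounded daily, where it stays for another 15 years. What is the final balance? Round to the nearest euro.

Phase 1: 300·(1 + 0.04715)^8 ≈ 433.7030.
Phase 2: 433.7030·(1 + 0.109/365)^5475 ≈ 2,224.1184.

€2,224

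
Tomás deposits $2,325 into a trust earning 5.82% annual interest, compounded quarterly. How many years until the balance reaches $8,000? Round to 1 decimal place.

21.4 years

We need (1 + 0.01455)^(4t) = 3.4409, so 4t = ln 3.4409 / ln 1.01455 ≈ 85.5457.
t ≈ 85.5457/4 = 21.3864 years.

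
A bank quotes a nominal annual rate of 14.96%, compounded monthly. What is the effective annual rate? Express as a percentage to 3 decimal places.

16.030%

One year is 12 periods at 0.0124667 each: (1 + 0.0124667)^12 ≈ 1.160296.
EAR = 1.160296 − 1 ≈ 16.02960%.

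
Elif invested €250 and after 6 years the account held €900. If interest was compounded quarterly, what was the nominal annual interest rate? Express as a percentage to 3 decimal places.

(1 + r/4)^24 = 900/250 = 3.6.
1 + r/4 = 3.6^(1/24) ≈ 1.054822, so r/4 ≈ 0.0548222.
r ≈ 4·0.0548222 = 21.92889%.

21.929%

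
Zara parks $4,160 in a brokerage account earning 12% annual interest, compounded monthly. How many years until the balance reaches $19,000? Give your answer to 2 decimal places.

(1 + 0.01)^(12t) = 19,000/4,160 = 4.5673.
12t·ln(1 + 0.01) = ln(4.5673); 12t = 1.5189/0.00995033 ≈ 152.6506.
t ≈ 12.7209 years.

12.72 years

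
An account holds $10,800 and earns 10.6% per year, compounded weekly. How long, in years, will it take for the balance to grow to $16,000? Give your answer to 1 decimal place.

(1 + 0.00203846)^(52t) = 16,000/10,800 = 1.4815.
52t·ln(1 + 0.00203846) = ln(1.4815); 52t = 0.39304/0.00203639 ≈ 193.0098.
t ≈ 3.7117 years.

3.7 years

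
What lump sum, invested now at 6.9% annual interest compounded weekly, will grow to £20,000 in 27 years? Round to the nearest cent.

Periodic rate = 6.9%/52 = 0.00132692; 1404 periods.
P = 20,000/(1 + 0.069/52)^1404 ≈ 20,000/6.4350850869 ≈ 3,107.9620.

£3,107.96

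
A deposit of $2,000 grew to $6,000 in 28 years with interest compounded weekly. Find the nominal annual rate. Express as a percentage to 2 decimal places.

3.93%

The 1456-period growth factor is 6,000/2,000 = 3.
r/52 = 3^(1/1456) − 1 ≈ 0.000754826, so r ≈ 52·0.000754826 = 3.92510%.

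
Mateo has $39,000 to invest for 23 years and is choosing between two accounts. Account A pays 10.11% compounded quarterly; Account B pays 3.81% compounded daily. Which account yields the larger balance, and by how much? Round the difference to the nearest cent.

Account A growth factor: (1 + 0.025275)^92 ≈ 9.93833970087; balance ≈ 387,595.2483.
Account B growth factor: (1 + 0.0381/365)^8395 ≈ 2.4018860131; balance ≈ 93,673.5545.
Account A is larger by 293,921.6938.

Account A, by $293,921.69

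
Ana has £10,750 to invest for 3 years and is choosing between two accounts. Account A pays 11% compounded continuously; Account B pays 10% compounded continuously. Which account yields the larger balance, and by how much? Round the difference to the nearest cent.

A: e^(0.11·3) = e^0.33 ≈ 1.3909681285, so 10,750 × 1.3909681285 ≈ 14,952.9074.
B: e^(0.1·3) = e^0.3 ≈ 1.3498588076, so 10,750 × 1.3498588076 ≈ 14,510.9822.
Difference ≈ 441.9252 in favor of A.

Account A, by £441.93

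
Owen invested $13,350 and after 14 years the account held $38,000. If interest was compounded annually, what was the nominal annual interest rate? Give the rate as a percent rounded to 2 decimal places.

7.76%

(1 + r)^14 = 38,000/13,350 = 2.84644.
1 + r = 2.84644^(1/14) ≈ 1.077582, so r ≈ 0.0775816.
r ≈ 7.75816%.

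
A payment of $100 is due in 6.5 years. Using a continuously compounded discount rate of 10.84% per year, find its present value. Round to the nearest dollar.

P = A·e^(−rt) = 100·e^(−0.7046).
e^(−0.7046) ≈ 0.49430626, so P ≈ 49.4306.

$49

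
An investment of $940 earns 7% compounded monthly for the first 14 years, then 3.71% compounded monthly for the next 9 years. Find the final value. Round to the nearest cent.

$3,485.68

Phase 1: 940·(1 + 0.07/12)^168 ≈ 2,497.4678.
Phase 2: 2,497.4678·(1 + 0.0371/12)^108 ≈ 3,485.6768.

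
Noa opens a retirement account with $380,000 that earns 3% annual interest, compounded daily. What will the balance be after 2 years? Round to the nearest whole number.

Growth factor = (1 + 0.03/365)^730 ≈ 1.06183392847.
A ≈ 380,000 × 1.06183392847 ≈ 403,496.8928.

$403,497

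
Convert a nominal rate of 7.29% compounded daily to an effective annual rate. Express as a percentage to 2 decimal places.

One year is 365 periods at 0.000199726 each: (1 + 0.000199726)^365 ≈ 1.075615.
EAR = 1.075615 − 1 ≈ 7.56151%.

7.56%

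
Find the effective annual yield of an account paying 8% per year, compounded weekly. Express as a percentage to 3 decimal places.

8.322%

One year is 52 periods at 0.00153846 each: (1 + 0.00153846)^52 ≈ 1.08322.
EAR = 1.08322 − 1 ≈ 8.32205%.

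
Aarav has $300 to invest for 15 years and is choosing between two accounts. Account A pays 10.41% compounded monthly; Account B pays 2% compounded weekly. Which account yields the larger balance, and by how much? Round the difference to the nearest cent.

Account A, by $1,015.26

A: (1 + 0.008675)^180 ≈ 4.733978224, so 300 × 4.733978224 ≈ 1,420.1935.
B: (1 + 0.02/52)^780 ≈ 1.34978095, so 300 × 1.34978095 ≈ 404.9343.
Difference ≈ 1,015.2592 in favor of A.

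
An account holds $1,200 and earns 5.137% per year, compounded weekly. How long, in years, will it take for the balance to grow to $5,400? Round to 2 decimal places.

29.29 years

We need (1 + 0.000987885)^(52t) = 4.5, so 52t = ln 4.5 / ln 1.000988 ≈ 1523.2753.
t ≈ 1523.2753/52 = 29.2938 years.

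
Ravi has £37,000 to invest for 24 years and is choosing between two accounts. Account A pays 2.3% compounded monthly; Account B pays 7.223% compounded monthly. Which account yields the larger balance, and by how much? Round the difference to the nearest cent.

Account B, by £144,129.82

Account A growth factor: (1 + 0.023/12)^288 ≈ 1.7358056808; balance ≈ 64,224.8102.
Account B growth factor: (1 + 0.07223/12)^288 ≈ 5.63120622297; balance ≈ 208,354.6302.
Account B is larger by 144,129.8201.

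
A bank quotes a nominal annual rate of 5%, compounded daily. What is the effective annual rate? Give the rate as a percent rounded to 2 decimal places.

5.13%

One year is 365 periods at 0.000136986 each: (1 + 0.000136986)^365 ≈ 1.051267.
EAR = 1.051267 − 1 ≈ 5.12675%.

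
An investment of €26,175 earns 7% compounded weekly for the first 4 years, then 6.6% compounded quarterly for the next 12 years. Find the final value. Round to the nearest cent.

Phase 1: 26,175·(1 + 0.07/52)^208 ≈ 34,626.4023.
Phase 2: 34,626.4023·(1 + 0.0165)^48 ≈ 75,955.9419.

€75,955.94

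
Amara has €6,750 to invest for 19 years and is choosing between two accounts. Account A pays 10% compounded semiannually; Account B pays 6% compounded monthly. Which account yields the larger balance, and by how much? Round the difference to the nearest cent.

Account A growth factor: (1 + 0.05)^38 ≈ 6.3854772899; balance ≈ 43,101.9717.
Account B growth factor: (1 + 0.005)^228 ≈ 3.1178992711; balance ≈ 21,045.8201.
Account A is larger by 22,056.1516.

Account A, by €22,056.15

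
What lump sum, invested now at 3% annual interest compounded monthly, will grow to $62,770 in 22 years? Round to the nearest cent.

Periodic rate = 3%/12 = 0.0025; 264 periods.
P = 62,770/(1 + 0.0025)^264 ≈ 62,770/1.9331994422 ≈ 32,469.4900.

$32,469.49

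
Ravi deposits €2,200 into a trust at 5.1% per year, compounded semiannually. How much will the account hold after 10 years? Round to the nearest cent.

€3,640.29

Growth factor = (1 + 0.0255)^20 ≈ 1.654677243.
A ≈ 2,200 × 1.654677243 ≈ 3,640.2899.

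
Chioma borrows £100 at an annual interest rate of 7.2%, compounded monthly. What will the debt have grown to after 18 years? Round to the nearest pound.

£364

Growth factor = (1 + 0.006)^216 ≈ 3.64052347.
A ≈ 100 × 3.64052347 ≈ 364.0523.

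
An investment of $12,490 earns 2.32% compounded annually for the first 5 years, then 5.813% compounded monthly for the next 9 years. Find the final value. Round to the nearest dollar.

$23,606

Phase 1: 12,490·(1 + 0.0232)^5 ≈ 14,007.6440.
Phase 2: 14,007.6440·(1 + 0.05813/12)^108 ≈ 23,606.2167.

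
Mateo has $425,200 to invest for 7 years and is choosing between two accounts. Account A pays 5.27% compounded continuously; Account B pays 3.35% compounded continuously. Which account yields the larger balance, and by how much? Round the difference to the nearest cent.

A: e^(0.0527·7) = e^0.3689 ≈ 1.44614298215, so 425,200 × 1.44614298215 ≈ 614,899.9960.
B: e^(0.0335·7) = e^0.2345 ≈ 1.26427647244, so 425,200 × 1.26427647244 ≈ 537,570.3561.
Difference ≈ 77,329.6399 in favor of A.

Account A, by $77,329.64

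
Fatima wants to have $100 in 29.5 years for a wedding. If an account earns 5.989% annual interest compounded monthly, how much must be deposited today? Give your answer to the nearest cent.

Periodic rate = 5.989%/12 = 0.00499083; 354 periods.
P = 100/(1 + 0.05989/12)^354 ≈ 100/5.8261757 ≈ 17.1639.

$17.16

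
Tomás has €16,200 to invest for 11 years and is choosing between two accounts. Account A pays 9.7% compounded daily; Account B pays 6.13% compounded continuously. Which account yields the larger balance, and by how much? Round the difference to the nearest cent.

Account A, by €15,285.93

Account A growth factor: (1 + 0.097/365)^4015 ≈ 2.906234467; balance ≈ 47,080.9984.
Account B growth factor: e^(0.0613·11) = e^0.6743 ≈ 1.962658634; balance ≈ 31,795.0699.
Account A is larger by 15,285.9285.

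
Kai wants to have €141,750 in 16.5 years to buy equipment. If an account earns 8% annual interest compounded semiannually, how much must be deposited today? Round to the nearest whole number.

Growth factor = (1 + 0.04)^33 ≈ 3.64838109672.
P = 141,750/3.64838109672 ≈ 38,852.8490.

€38,853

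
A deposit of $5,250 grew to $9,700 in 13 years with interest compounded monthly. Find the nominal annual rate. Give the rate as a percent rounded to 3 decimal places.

The 156-period growth factor is 9,700/5,250 = 1.84762.
r/12 = 1.84762^(1/156) − 1 ≈ 0.003943, so r ≈ 12·0.003943 = 4.73159%.

4.732%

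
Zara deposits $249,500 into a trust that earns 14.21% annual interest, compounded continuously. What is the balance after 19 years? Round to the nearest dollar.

$3,712,122

A = P·e^(rt) = 249,500·e^(0.1421·19) = 249,500·e^2.6999.
e^2.6999 ≈ 14.8782438261, so A ≈ 3,712,121.8346.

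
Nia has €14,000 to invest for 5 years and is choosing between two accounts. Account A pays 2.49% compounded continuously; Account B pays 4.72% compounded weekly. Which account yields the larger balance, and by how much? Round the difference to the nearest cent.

Account B, by €1,868.39

A: e^(0.0249·5) = e^0.1245 ≈ 1.1325820205, so 14,000 × 1.1325820205 ≈ 15,856.1483.
B: (1 + 0.0472/52)^260 ≈ 1.2660387824, so 14,000 × 1.2660387824 ≈ 17,724.5430.
Difference ≈ 1,868.3947 in favor of B.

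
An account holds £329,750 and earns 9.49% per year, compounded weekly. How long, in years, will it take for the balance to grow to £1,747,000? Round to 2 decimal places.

17.59 years

We need (1 + 0.001825)^(52t) = 5.298, so 52t = ln 5.298 / ln 1.001825 ≈ 914.4337.
t ≈ 914.4337/52 = 17.5853 years.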